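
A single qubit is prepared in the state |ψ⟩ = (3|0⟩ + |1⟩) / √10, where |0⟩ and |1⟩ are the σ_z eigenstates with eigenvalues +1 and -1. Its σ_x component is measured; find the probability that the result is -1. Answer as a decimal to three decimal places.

|-x⟩ = (|0⟩ - |1⟩)/√2, so ⟨-x|ψ⟩ = (2) / (√2·√10).
P = |2|² / 20 = 4/20.

0.200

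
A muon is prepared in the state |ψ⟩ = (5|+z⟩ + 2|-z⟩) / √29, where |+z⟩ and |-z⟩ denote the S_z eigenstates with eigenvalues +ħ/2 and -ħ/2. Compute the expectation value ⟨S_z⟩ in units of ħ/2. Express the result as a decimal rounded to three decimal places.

0.724

⟨σ_z⟩ = |a|² - |b|² divided by |a|²+|b|², with a, b the |+z⟩, |-z⟩ amplitudes.
= (25 - 4)/29 = 21/29.
⟨S_z⟩ = (ħ/2)·⟨σ_z⟩.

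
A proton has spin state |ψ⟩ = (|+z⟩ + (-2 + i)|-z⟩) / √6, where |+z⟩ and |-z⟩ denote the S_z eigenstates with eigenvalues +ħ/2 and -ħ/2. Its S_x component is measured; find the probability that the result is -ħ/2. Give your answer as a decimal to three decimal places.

0.833

|-x⟩ = (|+z⟩ - |-z⟩)/√2, so ⟨-x|ψ⟩ = (3 - i) / (√2·√6).
P = |3 - i|² / 12 = 10/12.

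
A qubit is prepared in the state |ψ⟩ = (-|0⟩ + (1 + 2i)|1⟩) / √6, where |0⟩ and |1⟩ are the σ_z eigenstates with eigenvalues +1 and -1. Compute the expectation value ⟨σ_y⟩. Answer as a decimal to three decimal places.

⟨σ_y⟩ = 2 Im(a* b)/(|a|²+|b|²) with a = -1, b = (1 + 2i).
a* b = (-1 - 2i), so ⟨σ_y⟩ = -4/6.

-0.667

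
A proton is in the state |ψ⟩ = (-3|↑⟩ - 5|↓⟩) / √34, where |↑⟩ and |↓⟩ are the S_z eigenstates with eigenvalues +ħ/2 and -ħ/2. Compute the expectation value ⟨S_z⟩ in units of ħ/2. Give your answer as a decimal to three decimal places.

⟨σ_z⟩ = |a|² - |b|² divided by |a|²+|b|², with a, b the |↑⟩, |↓⟩ amplitudes.
= (9 - 25)/34 = -16/34.
⟨S_z⟩ = (ħ/2)·⟨σ_z⟩.

-0.471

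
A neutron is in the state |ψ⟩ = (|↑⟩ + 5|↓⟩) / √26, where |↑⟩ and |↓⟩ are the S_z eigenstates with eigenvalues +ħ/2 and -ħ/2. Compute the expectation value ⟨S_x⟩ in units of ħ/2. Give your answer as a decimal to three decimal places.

0.385

⟨σ_x⟩ = 2 Re(a* b)/(|a|²+|b|²) with a = 1, b = 5.
a* b = 5, so ⟨σ_x⟩ = 10/26.
⟨S_x⟩ = (ħ/2)·⟨σ_x⟩.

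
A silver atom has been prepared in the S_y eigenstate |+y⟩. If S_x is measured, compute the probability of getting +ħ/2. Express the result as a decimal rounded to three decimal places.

In the S_z basis, |+y⟩ = (|↑⟩ + i|↓⟩)/√2 and |+x⟩ = (|↑⟩ + |↓⟩)/√2.
|⟨+x|+y⟩|² = 1/2.

0.500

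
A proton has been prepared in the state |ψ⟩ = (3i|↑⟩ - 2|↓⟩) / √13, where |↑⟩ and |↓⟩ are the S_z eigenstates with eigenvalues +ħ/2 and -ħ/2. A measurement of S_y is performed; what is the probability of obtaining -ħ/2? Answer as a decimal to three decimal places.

|-y⟩ = (|↑⟩ - i|↓⟩)/√2, so ⟨-y|ψ⟩ = (i) / (√2·√13).
P = |i|² / 26 = 1/26.

0.038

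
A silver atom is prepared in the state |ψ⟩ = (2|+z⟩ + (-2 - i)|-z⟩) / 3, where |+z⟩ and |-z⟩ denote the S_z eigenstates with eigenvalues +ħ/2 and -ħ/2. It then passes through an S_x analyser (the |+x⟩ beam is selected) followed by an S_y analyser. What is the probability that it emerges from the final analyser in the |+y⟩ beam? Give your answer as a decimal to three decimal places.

0.028

First analyser (S_x): P(|+x⟩) = |⟨+x|ψ⟩|² = 1/18.
After stage 1 the state is |+x⟩; P(|+y⟩) = |⟨+y|+x⟩|² = 1/2.
Joint probability = 1/18 × 1/2 = 0.028.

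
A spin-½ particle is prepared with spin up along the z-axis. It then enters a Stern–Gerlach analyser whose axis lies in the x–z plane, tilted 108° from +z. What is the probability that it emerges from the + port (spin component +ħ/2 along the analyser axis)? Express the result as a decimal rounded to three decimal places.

0.345

For spin-½, the probability of finding spin-up along an axis at angle θ to the initial spin direction is cos²(θ/2); spin-down is sin²(θ/2).
θ = 108°, so P = cos²(54°) ≈ 0.345.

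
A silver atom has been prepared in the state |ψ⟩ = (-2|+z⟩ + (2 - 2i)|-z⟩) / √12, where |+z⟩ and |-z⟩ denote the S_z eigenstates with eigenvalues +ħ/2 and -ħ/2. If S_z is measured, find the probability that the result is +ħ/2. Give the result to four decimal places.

0.3333

The +ħ/2 outcome corresponds to |+z⟩. Its amplitude in |ψ⟩ is -2/√12.
P = |-2|² / 12 = 4/12.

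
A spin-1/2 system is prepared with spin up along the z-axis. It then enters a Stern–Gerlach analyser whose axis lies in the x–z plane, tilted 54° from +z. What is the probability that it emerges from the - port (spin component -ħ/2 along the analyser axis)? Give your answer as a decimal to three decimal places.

For spin-½, the probability of finding spin-up along an axis at angle θ to the initial spin direction is cos²(θ/2); spin-down is sin²(θ/2).
θ = 54°, so P = sin²(27°) ≈ 0.206.

0.206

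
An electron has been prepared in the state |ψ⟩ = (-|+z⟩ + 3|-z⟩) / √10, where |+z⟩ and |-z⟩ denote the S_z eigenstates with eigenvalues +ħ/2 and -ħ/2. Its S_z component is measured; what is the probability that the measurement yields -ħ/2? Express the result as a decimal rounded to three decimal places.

0.900

The -ħ/2 outcome corresponds to |-z⟩. Its amplitude in |ψ⟩ is 3/√10.
P = |3|² / 10 = 9/10.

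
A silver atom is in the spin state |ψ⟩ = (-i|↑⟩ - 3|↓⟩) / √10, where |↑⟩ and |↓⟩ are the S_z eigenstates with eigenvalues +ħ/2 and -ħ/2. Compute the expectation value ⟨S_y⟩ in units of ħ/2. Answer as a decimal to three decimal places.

-0.600

⟨σ_y⟩ = 2 Im(a* b)/(|a|²+|b|²) with a = -i, b = -3.
a* b = -3i, so ⟨σ_y⟩ = -6/10.
⟨S_y⟩ = (ħ/2)·⟨σ_y⟩.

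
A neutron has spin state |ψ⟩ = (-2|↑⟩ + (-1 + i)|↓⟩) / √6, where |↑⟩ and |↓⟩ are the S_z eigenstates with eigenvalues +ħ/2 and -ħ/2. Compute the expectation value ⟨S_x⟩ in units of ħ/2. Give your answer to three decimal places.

⟨σ_x⟩ = 2 Re(a* b)/(|a|²+|b|²) with a = -2, b = (-1 + i).
a* b = (2 - 2i), so ⟨σ_x⟩ = 4/6.
⟨S_x⟩ = (ħ/2)·⟨σ_x⟩.

0.667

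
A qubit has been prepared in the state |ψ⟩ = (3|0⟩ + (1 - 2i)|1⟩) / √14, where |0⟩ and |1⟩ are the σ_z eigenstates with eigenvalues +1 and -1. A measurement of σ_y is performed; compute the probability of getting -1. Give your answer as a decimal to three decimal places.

|-y⟩ = (|0⟩ - i|1⟩)/√2, so ⟨-y|ψ⟩ = (5 + i) / (√2·√14).
P = |5 + i|² / 28 = 26/28.

0.929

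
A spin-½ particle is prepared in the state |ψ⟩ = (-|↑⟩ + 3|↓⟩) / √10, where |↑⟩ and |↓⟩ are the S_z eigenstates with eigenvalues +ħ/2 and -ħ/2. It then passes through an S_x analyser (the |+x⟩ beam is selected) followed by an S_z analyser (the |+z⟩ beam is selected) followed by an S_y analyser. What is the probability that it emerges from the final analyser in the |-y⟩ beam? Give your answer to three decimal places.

0.050

First analyser (S_x): P(|+x⟩) = |⟨+x|ψ⟩|² = 4/20.
After stage 1 the state is |+x⟩; P(|+z⟩) = |⟨+z|+x⟩|² = 1/2.
After stage 2 the state is |+z⟩; P(|-y⟩) = |⟨-y|+z⟩|² = 1/2.
Joint probability = 4/20 × 1/2 × 1/2 = 0.050.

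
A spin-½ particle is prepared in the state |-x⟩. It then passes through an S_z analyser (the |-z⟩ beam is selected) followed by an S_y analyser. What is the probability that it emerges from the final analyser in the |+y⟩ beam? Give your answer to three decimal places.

0.250

First analyser (S_z): from |-x⟩, P(|-z⟩) = 1/2.
After stage 1 the state is |-z⟩; P(|+y⟩) = |⟨+y|-z⟩|² = 1/2.
Joint probability = 1/2 × 1/2 = 0.250.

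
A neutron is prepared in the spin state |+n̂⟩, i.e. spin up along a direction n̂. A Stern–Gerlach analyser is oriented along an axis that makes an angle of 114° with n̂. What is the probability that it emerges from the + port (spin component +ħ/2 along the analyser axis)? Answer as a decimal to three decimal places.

0.297

For spin-½, the probability of finding spin-up along an axis at angle θ to the initial spin direction is cos²(θ/2); spin-down is sin²(θ/2).
θ = 114°, so P = cos²(57°) ≈ 0.297.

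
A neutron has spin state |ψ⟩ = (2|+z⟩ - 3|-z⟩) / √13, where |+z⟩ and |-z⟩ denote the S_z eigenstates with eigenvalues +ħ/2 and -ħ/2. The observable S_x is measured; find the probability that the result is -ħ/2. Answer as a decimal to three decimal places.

|-x⟩ = (|+z⟩ - |-z⟩)/√2, so ⟨-x|ψ⟩ = (5) / (√2·√13).
P = |5|² / 26 = 25/26.

0.962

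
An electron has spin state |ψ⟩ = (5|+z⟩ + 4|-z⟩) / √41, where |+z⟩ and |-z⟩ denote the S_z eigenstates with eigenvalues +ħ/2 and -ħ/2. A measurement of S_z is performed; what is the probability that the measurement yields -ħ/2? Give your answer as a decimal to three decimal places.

The -ħ/2 outcome corresponds to |-z⟩. Its amplitude in |ψ⟩ is 4/√41.
P = |4|² / 41 = 16/41.

0.390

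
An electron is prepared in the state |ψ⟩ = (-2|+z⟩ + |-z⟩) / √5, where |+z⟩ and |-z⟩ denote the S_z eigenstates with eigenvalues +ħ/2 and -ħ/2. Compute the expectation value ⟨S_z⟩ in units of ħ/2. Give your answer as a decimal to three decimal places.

0.600

⟨σ_z⟩ = |a|² - |b|² divided by |a|²+|b|², with a, b the |+z⟩, |-z⟩ amplitudes.
= (4 - 1)/5 = 3/5.
⟨S_z⟩ = (ħ/2)·⟨σ_z⟩.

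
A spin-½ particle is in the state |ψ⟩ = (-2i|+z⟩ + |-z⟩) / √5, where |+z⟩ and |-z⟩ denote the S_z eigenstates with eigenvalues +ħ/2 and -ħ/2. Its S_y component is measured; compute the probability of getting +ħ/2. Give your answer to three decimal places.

0.900

|+y⟩ = (|+z⟩ + i|-z⟩)/√2, so ⟨+y|ψ⟩ = (-3i) / (√2·√5).
P = |-3i|² / 10 = 9/10.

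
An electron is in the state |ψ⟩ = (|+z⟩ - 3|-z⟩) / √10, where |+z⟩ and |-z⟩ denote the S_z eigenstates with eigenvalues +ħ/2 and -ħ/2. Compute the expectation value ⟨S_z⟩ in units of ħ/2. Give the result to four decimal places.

⟨σ_z⟩ = |a|² - |b|² divided by |a|²+|b|², with a, b the |+z⟩, |-z⟩ amplitudes.
= (1 - 9)/10 = -8/10.
⟨S_z⟩ = (ħ/2)·⟨σ_z⟩.

-0.8000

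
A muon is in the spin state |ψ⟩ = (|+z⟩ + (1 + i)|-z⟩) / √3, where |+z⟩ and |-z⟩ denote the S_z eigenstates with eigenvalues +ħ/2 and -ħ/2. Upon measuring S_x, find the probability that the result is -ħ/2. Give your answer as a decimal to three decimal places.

|-x⟩ = (|+z⟩ - |-z⟩)/√2, so ⟨-x|ψ⟩ = (-i) / (√2·√3).
P = |-i|² / 6 = 1/6.

0.167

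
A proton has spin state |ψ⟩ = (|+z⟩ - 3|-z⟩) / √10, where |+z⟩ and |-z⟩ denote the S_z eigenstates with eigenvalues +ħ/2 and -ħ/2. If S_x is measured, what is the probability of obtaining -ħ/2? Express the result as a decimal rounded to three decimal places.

|-x⟩ = (|+z⟩ - |-z⟩)/√2, so ⟨-x|ψ⟩ = (4) / (√2·√10).
P = |4|² / 20 = 16/20.

0.800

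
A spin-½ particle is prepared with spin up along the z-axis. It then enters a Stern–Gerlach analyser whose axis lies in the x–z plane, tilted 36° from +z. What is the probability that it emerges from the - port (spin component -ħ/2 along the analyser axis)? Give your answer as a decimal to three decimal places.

0.095

For spin-½, the probability of finding spin-up along an axis at angle θ to the initial spin direction is cos²(θ/2); spin-down is sin²(θ/2).
θ = 36°, so P = sin²(18°) ≈ 0.095.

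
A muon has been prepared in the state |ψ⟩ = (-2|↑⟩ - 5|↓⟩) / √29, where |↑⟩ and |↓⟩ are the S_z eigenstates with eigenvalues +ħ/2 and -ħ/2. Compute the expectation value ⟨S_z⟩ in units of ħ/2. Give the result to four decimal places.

⟨σ_z⟩ = |a|² - |b|² divided by |a|²+|b|², with a, b the |↑⟩, |↓⟩ amplitudes.
= (4 - 25)/29 = -21/29.
⟨S_z⟩ = (ħ/2)·⟨σ_z⟩.

-0.7241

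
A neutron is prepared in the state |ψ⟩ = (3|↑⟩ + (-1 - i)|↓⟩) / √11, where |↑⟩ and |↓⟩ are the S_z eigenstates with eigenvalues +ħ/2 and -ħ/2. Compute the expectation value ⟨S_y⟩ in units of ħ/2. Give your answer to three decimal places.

-0.545

⟨σ_y⟩ = 2 Im(a* b)/(|a|²+|b|²) with a = 3, b = (-1 - i).
a* b = (-3 - 3i), so ⟨σ_y⟩ = -6/11.
⟨S_y⟩ = (ħ/2)·⟨σ_y⟩.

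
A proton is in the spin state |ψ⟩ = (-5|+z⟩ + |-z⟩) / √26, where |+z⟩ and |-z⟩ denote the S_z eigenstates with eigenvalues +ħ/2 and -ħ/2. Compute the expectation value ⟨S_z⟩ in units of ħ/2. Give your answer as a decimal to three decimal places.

⟨σ_z⟩ = |a|² - |b|² divided by |a|²+|b|², with a, b the |+z⟩, |-z⟩ amplitudes.
= (25 - 1)/26 = 24/26.
⟨S_z⟩ = (ħ/2)·⟨σ_z⟩.

0.923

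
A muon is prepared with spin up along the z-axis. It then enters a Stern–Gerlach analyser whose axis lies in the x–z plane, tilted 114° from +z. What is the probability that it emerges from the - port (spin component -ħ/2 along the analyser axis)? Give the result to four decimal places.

For spin-½, the probability of finding spin-up along an axis at angle θ to the initial spin direction is cos²(θ/2); spin-down is sin²(θ/2).
θ = 114°, so P = sin²(57°) ≈ 0.7034.

0.7034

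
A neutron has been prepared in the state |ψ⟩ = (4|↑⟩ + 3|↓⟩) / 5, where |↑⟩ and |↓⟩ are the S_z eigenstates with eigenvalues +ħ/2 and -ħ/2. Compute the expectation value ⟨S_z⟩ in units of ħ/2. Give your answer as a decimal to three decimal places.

0.280

⟨σ_z⟩ = |a|² - |b|² divided by |a|²+|b|², with a, b the |↑⟩, |↓⟩ amplitudes.
= (16 - 9)/25 = 7/25.
⟨S_z⟩ = (ħ/2)·⟨σ_z⟩.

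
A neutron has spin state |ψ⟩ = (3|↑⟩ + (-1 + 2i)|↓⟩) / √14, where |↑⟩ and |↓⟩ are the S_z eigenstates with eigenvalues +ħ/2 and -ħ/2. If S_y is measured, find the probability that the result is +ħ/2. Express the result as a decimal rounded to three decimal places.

|+y⟩ = (|↑⟩ + i|↓⟩)/√2, so ⟨+y|ψ⟩ = (5 + i) / (√2·√14).
P = |5 + i|² / 28 = 26/28.

0.929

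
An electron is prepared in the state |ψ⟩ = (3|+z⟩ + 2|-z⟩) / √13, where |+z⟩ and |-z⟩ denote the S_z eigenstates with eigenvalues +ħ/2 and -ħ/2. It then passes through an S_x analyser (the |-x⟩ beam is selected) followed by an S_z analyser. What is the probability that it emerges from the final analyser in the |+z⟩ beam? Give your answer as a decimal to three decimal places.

0.019

First analyser (S_x): P(|-x⟩) = |⟨-x|ψ⟩|² = 1/26.
After stage 1 the state is |-x⟩; P(|+z⟩) = |⟨+z|-x⟩|² = 1/2.
Joint probability = 1/26 × 1/2 = 0.019.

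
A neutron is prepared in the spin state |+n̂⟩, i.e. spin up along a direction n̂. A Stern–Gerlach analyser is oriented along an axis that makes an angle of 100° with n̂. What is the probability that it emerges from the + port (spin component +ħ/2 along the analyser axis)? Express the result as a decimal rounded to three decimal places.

0.413

For spin-½, the probability of finding spin-up along an axis at angle θ to the initial spin direction is cos²(θ/2); spin-down is sin²(θ/2).
θ = 100°, so P = cos²(50°) ≈ 0.413.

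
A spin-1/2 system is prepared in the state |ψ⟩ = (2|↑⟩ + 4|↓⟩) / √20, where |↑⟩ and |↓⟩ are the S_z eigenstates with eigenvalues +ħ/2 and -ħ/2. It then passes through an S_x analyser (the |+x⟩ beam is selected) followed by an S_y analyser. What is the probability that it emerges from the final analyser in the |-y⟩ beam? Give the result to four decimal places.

First analyser (S_x): P(|+x⟩) = |⟨+x|ψ⟩|² = 36/40.
After stage 1 the state is |+x⟩; P(|-y⟩) = |⟨-y|+x⟩|² = 1/2.
Joint probability = 36/40 × 1/2 = 0.4500.

0.4500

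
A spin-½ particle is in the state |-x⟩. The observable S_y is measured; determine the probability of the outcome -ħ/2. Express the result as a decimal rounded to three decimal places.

In the S_z basis, |-x⟩ = (|↑⟩ - |↓⟩)/√2 and |-y⟩ = (|↑⟩ - i|↓⟩)/√2.
|⟨-y|-x⟩|² = 1/2.

0.500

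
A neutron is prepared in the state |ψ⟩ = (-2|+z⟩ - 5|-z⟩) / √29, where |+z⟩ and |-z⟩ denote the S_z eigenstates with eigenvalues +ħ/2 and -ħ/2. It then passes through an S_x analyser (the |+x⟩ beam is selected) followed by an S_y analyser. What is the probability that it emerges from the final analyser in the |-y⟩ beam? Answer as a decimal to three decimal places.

0.422

First analyser (S_x): P(|+x⟩) = |⟨+x|ψ⟩|² = 49/58.
After stage 1 the state is |+x⟩; P(|-y⟩) = |⟨-y|+x⟩|² = 1/2.
Joint probability = 49/58 × 1/2 = 0.422.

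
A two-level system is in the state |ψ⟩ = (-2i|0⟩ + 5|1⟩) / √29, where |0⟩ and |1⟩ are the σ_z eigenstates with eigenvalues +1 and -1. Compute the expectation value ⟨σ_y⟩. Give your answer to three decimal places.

0.690

⟨σ_y⟩ = 2 Im(a* b)/(|a|²+|b|²) with a = -2i, b = 5.
a* b = 10i, so ⟨σ_y⟩ = 20/29.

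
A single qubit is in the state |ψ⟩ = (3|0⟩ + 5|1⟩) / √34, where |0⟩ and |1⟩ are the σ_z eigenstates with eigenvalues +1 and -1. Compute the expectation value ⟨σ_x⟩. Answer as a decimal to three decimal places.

0.882

⟨σ_x⟩ = 2 Re(a* b)/(|a|²+|b|²) with a = 3, b = 5.
a* b = 15, so ⟨σ_x⟩ = 30/34.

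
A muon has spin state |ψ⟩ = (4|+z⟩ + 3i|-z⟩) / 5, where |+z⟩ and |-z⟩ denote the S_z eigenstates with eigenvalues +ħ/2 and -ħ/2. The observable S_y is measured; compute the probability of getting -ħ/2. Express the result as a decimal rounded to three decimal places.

0.020

|-y⟩ = (|+z⟩ - i|-z⟩)/√2, so ⟨-y|ψ⟩ = (1) / (√2·5).
P = |1|² / 50 = 1/50.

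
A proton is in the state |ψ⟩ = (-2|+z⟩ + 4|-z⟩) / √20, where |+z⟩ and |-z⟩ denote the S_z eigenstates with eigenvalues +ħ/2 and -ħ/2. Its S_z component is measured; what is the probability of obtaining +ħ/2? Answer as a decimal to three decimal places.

0.200

The +ħ/2 outcome corresponds to |+z⟩. Its amplitude in |ψ⟩ is -2/√20.
P = |-2|² / 20 = 4/20.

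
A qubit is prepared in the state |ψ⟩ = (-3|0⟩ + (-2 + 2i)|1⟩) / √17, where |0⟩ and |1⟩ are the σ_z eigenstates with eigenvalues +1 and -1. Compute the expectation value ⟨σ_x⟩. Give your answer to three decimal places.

⟨σ_x⟩ = 2 Re(a* b)/(|a|²+|b|²) with a = -3, b = (-2 + 2i).
a* b = (6 - 6i), so ⟨σ_x⟩ = 12/17.

0.706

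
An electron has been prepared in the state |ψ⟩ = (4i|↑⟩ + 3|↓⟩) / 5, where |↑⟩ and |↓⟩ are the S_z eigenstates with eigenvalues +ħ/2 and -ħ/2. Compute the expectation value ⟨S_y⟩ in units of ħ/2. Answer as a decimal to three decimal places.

⟨σ_y⟩ = 2 Im(a* b)/(|a|²+|b|²) with a = 4i, b = 3.
a* b = -12i, so ⟨σ_y⟩ = -24/25.
⟨S_y⟩ = (ħ/2)·⟨σ_y⟩.

-0.960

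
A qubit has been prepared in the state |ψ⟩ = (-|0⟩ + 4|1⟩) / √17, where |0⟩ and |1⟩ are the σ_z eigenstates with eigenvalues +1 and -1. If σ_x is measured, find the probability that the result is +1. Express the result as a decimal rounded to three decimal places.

|+x⟩ = (|0⟩ + |1⟩)/√2, so ⟨+x|ψ⟩ = (3) / (√2·√17).
P = |3|² / 34 = 9/34.

0.265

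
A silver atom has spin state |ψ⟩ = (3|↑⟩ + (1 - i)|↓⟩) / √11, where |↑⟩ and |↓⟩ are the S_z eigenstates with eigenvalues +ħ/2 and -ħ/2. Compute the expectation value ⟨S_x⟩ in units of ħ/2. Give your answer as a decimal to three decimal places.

⟨σ_x⟩ = 2 Re(a* b)/(|a|²+|b|²) with a = 3, b = (1 - i).
a* b = (3 - 3i), so ⟨σ_x⟩ = 6/11.
⟨S_x⟩ = (ħ/2)·⟨σ_x⟩.

0.545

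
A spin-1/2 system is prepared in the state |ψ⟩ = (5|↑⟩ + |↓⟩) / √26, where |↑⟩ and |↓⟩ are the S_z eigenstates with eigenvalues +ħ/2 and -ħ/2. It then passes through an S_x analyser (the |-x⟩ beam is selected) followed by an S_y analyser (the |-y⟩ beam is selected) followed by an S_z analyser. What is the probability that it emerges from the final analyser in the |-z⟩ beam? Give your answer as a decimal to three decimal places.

First analyser (S_x): P(|-x⟩) = |⟨-x|ψ⟩|² = 16/52.
After stage 1 the state is |-x⟩; P(|-y⟩) = |⟨-y|-x⟩|² = 1/2.
After stage 2 the state is |-y⟩; P(|-z⟩) = |⟨-z|-y⟩|² = 1/2.
Joint probability = 16/52 × 1/2 × 1/2 = 0.077.

0.077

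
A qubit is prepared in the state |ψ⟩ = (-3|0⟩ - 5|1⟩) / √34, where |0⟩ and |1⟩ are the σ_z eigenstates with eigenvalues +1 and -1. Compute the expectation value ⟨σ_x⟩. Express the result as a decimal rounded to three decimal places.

⟨σ_x⟩ = 2 Re(a* b)/(|a|²+|b|²) with a = -3, b = -5.
a* b = 15, so ⟨σ_x⟩ = 30/34.

0.882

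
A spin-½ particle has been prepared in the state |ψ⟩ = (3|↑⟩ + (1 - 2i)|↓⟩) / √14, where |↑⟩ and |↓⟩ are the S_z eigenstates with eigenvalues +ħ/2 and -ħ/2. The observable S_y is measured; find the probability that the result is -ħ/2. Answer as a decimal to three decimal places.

0.929

|-y⟩ = (|↑⟩ - i|↓⟩)/√2, so ⟨-y|ψ⟩ = (5 + i) / (√2·√14).
P = |5 + i|² / 28 = 26/28.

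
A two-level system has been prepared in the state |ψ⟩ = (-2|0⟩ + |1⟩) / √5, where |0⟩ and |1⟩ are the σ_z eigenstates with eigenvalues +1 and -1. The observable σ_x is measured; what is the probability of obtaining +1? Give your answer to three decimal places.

|+x⟩ = (|0⟩ + |1⟩)/√2, so ⟨+x|ψ⟩ = (-1) / (√2·√5).
P = |-1|² / 10 = 1/10.

0.100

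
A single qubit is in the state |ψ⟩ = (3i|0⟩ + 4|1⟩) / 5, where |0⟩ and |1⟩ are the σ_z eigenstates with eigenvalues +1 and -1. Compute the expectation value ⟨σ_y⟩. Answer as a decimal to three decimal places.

-0.960

⟨σ_y⟩ = 2 Im(a* b)/(|a|²+|b|²) with a = 3i, b = 4.
a* b = -12i, so ⟨σ_y⟩ = -24/25.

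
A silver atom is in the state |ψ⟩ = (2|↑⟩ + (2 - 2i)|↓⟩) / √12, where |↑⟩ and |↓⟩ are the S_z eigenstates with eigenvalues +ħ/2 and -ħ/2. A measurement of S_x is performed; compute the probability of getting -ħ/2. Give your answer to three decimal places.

0.167

|-x⟩ = (|↑⟩ - |↓⟩)/√2, so ⟨-x|ψ⟩ = (2i) / (√2·√12).
P = |2i|² / 24 = 4/24.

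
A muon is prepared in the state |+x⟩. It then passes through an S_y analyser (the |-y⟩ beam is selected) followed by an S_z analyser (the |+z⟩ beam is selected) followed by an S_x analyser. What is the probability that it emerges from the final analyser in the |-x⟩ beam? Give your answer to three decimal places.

0.125

First analyser (S_y): from |+x⟩, P(|-y⟩) = 1/2.
After stage 1 the state is |-y⟩; P(|+z⟩) = |⟨+z|-y⟩|² = 1/2.
After stage 2 the state is |+z⟩; P(|-x⟩) = |⟨-x|+z⟩|² = 1/2.
Joint probability = 1/2 × 1/2 × 1/2 = 0.125.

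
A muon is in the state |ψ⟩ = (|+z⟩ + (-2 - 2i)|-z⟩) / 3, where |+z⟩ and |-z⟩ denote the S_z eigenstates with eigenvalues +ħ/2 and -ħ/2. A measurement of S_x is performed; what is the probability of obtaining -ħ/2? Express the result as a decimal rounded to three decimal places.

0.722

|-x⟩ = (|+z⟩ - |-z⟩)/√2, so ⟨-x|ψ⟩ = (3 + 2i) / (√2·3).
P = |3 + 2i|² / 18 = 13/18.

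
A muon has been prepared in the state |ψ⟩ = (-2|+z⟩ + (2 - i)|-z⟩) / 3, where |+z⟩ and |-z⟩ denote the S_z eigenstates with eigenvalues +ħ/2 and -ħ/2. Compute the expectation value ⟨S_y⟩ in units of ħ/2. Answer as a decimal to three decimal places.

⟨σ_y⟩ = 2 Im(a* b)/(|a|²+|b|²) with a = -2, b = (2 - i).
a* b = (-4 + 2i), so ⟨σ_y⟩ = 4/9.
⟨S_y⟩ = (ħ/2)·⟨σ_y⟩.

0.444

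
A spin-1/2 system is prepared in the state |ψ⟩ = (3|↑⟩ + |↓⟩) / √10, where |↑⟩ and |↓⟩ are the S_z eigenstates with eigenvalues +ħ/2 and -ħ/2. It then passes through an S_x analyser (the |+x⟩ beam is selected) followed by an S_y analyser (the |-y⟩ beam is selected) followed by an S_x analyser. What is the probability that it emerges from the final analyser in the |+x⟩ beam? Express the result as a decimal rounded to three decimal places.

First analyser (S_x): P(|+x⟩) = |⟨+x|ψ⟩|² = 16/20.
After stage 1 the state is |+x⟩; P(|-y⟩) = |⟨-y|+x⟩|² = 1/2.
After stage 2 the state is |-y⟩; P(|+x⟩) = |⟨+x|-y⟩|² = 1/2.
Joint probability = 16/20 × 1/2 × 1/2 = 0.200.

0.200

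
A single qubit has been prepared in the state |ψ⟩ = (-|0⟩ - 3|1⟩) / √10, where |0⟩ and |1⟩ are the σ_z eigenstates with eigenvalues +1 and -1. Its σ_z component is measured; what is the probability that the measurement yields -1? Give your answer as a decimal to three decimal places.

The -1 outcome corresponds to |1⟩. Its amplitude in |ψ⟩ is -3/√10.
P = |-3|² / 10 = 9/10.

0.900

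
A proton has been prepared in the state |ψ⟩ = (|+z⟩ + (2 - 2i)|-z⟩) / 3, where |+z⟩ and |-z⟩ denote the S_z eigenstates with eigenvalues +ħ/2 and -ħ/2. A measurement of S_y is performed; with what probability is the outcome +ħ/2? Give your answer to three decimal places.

|+y⟩ = (|+z⟩ + i|-z⟩)/√2, so ⟨+y|ψ⟩ = (-1 - 2i) / (√2·3).
P = |-1 - 2i|² / 18 = 5/18.

0.278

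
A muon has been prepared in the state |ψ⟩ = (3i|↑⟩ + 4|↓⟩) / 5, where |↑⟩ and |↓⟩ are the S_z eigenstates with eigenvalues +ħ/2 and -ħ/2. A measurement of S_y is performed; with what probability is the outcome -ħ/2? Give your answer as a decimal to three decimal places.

|-y⟩ = (|↑⟩ - i|↓⟩)/√2, so ⟨-y|ψ⟩ = (7i) / (√2·5).
P = |7i|² / 50 = 49/50.

0.980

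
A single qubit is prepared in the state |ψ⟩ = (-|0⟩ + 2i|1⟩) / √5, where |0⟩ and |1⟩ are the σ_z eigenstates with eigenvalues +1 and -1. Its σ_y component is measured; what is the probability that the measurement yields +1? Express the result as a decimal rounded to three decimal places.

0.100

|+y⟩ = (|0⟩ + i|1⟩)/√2, so ⟨+y|ψ⟩ = (1) / (√2·√5).
P = |1|² / 10 = 1/10.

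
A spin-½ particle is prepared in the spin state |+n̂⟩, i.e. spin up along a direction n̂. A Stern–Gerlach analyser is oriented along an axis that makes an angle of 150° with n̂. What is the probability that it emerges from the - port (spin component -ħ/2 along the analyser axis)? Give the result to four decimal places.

0.9330

For spin-½, the probability of finding spin-up along an axis at angle θ to the initial spin direction is cos²(θ/2); spin-down is sin²(θ/2).
θ = 150°, so P = sin²(75°) ≈ 0.9330.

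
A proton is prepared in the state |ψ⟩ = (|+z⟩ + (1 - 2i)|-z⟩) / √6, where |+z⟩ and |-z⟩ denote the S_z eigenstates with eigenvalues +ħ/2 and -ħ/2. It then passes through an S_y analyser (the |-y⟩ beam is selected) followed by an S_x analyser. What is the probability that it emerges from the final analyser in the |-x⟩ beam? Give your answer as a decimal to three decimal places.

First analyser (S_y): P(|-y⟩) = |⟨-y|ψ⟩|² = 10/12.
After stage 1 the state is |-y⟩; P(|-x⟩) = |⟨-x|-y⟩|² = 1/2.
Joint probability = 10/12 × 1/2 = 0.417.

0.417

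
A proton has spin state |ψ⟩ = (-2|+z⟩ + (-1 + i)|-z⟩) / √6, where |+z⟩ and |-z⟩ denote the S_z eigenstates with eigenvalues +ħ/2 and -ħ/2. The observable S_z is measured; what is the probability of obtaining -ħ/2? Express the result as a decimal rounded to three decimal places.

0.333

The -ħ/2 outcome corresponds to |-z⟩. Its amplitude in |ψ⟩ is (-1 + i)/√6.
P = |-1 + i|² / 6 = 2/6.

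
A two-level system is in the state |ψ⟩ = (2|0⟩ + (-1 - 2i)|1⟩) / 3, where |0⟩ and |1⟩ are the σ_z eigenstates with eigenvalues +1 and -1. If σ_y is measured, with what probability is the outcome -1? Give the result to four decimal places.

0.9444

|-y⟩ = (|0⟩ - i|1⟩)/√2, so ⟨-y|ψ⟩ = (4 - i) / (√2·3).
P = |4 - i|² / 18 = 17/18.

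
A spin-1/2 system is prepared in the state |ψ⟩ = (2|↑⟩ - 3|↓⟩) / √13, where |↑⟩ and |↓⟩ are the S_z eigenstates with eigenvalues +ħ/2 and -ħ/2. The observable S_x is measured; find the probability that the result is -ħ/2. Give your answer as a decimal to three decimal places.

|-x⟩ = (|↑⟩ - |↓⟩)/√2, so ⟨-x|ψ⟩ = (5) / (√2·√13).
P = |5|² / 26 = 25/26.

0.962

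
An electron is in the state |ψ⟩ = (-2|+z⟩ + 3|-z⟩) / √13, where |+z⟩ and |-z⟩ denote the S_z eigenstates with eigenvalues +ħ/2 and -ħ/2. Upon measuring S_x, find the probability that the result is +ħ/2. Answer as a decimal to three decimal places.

0.038

|+x⟩ = (|+z⟩ + |-z⟩)/√2, so ⟨+x|ψ⟩ = (1) / (√2·√13).
P = |1|² / 26 = 1/26.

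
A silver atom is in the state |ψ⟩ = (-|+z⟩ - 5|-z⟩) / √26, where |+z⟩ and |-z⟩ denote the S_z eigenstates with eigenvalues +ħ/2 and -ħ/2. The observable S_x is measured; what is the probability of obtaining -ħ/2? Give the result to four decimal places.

|-x⟩ = (|+z⟩ - |-z⟩)/√2, so ⟨-x|ψ⟩ = (4) / (√2·√26).
P = |4|² / 52 = 16/52.

0.3077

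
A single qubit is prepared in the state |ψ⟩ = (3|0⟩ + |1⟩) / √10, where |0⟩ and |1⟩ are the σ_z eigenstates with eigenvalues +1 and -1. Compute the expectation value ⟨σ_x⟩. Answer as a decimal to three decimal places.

⟨σ_x⟩ = 2 Re(a* b)/(|a|²+|b|²) with a = 3, b = 1.
a* b = 3, so ⟨σ_x⟩ = 6/10.

0.600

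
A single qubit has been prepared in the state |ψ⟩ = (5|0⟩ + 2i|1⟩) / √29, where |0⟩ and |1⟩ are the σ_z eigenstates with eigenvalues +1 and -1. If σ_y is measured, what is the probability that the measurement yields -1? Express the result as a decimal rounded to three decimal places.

|-y⟩ = (|0⟩ - i|1⟩)/√2, so ⟨-y|ψ⟩ = (3) / (√2·√29).
P = |3|² / 58 = 9/58.

0.155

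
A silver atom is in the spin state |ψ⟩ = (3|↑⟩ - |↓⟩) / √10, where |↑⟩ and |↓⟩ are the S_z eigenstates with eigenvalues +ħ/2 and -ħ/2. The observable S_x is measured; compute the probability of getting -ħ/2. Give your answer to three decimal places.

0.800

|-x⟩ = (|↑⟩ - |↓⟩)/√2, so ⟨-x|ψ⟩ = (4) / (√2·√10).
P = |4|² / 20 = 16/20.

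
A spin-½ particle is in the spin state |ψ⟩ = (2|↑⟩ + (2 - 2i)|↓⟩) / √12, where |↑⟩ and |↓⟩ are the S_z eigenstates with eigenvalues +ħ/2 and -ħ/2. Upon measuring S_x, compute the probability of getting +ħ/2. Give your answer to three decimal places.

0.833

|+x⟩ = (|↑⟩ + |↓⟩)/√2, so ⟨+x|ψ⟩ = (4 - 2i) / (√2·√12).
P = |4 - 2i|² / 24 = 20/24.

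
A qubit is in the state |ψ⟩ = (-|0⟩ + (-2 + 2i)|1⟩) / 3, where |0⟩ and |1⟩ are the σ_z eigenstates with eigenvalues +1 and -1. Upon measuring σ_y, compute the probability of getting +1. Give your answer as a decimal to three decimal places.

|+y⟩ = (|0⟩ + i|1⟩)/√2, so ⟨+y|ψ⟩ = (1 + 2i) / (√2·3).
P = |1 + 2i|² / 18 = 5/18.

0.278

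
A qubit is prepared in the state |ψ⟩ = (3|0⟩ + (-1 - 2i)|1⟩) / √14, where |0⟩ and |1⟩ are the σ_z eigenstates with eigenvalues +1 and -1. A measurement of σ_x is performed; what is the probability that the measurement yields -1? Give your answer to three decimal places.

|-x⟩ = (|0⟩ - |1⟩)/√2, so ⟨-x|ψ⟩ = (4 + 2i) / (√2·√14).
P = |4 + 2i|² / 28 = 20/28.

0.714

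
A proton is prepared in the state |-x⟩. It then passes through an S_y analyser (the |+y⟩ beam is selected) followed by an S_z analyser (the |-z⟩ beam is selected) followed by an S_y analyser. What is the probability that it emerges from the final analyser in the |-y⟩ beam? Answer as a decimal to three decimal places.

First analyser (S_y): from |-x⟩, P(|+y⟩) = 1/2.
After stage 1 the state is |+y⟩; P(|-z⟩) = |⟨-z|+y⟩|² = 1/2.
After stage 2 the state is |-z⟩; P(|-y⟩) = |⟨-y|-z⟩|² = 1/2.
Joint probability = 1/2 × 1/2 × 1/2 = 0.125.

0.125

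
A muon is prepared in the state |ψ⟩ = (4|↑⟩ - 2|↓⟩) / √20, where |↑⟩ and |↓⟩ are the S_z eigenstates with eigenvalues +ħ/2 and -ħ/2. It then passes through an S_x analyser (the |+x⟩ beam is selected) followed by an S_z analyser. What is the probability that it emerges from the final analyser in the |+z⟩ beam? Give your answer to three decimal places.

First analyser (S_x): P(|+x⟩) = |⟨+x|ψ⟩|² = 4/40.
After stage 1 the state is |+x⟩; P(|+z⟩) = |⟨+z|+x⟩|² = 1/2.
Joint probability = 4/40 × 1/2 = 0.050.

0.050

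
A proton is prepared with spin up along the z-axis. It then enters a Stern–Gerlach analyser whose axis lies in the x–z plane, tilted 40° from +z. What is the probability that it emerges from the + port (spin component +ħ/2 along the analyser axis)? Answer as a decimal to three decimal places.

0.883

For spin-½, the probability of finding spin-up along an axis at angle θ to the initial spin direction is cos²(θ/2); spin-down is sin²(θ/2).
θ = 40°, so P = cos²(20°) ≈ 0.883.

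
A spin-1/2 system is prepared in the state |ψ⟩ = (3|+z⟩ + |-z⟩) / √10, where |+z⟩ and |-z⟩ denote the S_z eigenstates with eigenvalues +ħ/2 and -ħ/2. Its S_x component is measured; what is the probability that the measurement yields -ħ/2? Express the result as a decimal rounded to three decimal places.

|-x⟩ = (|+z⟩ - |-z⟩)/√2, so ⟨-x|ψ⟩ = (2) / (√2·√10).
P = |2|² / 20 = 4/20.

0.200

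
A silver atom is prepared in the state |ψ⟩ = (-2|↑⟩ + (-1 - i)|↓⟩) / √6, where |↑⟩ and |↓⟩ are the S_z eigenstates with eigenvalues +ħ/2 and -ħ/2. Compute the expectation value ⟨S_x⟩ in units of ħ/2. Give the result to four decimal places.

0.6667

⟨σ_x⟩ = 2 Re(a* b)/(|a|²+|b|²) with a = -2, b = (-1 - i).
a* b = (2 + 2i), so ⟨σ_x⟩ = 4/6.
⟨S_x⟩ = (ħ/2)·⟨σ_x⟩.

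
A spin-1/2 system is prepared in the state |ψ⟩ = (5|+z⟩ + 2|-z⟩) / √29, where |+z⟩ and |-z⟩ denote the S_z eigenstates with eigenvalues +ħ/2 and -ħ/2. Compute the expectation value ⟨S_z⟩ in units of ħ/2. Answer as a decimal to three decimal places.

⟨σ_z⟩ = |a|² - |b|² divided by |a|²+|b|², with a, b the |+z⟩, |-z⟩ amplitudes.
= (25 - 4)/29 = 21/29.
⟨S_z⟩ = (ħ/2)·⟨σ_z⟩.

0.724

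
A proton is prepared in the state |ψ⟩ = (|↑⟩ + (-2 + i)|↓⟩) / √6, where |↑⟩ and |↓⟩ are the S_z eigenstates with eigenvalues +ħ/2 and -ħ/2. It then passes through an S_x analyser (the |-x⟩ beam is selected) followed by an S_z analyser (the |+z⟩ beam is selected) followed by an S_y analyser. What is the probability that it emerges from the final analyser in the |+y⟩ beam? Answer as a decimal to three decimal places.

0.208

First analyser (S_x): P(|-x⟩) = |⟨-x|ψ⟩|² = 10/12.
After stage 1 the state is |-x⟩; P(|+z⟩) = |⟨+z|-x⟩|² = 1/2.
After stage 2 the state is |+z⟩; P(|+y⟩) = |⟨+y|+z⟩|² = 1/2.
Joint probability = 10/12 × 1/2 × 1/2 = 0.208.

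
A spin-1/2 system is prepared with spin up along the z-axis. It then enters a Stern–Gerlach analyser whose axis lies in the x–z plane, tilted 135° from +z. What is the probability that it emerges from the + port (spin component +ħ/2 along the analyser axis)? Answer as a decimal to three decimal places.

For spin-½, the probability of finding spin-up along an axis at angle θ to the initial spin direction is cos²(θ/2); spin-down is sin²(θ/2).
θ = 135°, so P = cos²(67.5°) ≈ 0.146.

0.146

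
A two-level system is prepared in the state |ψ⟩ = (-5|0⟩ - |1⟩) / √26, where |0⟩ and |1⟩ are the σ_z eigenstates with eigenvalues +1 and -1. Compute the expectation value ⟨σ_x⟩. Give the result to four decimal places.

⟨σ_x⟩ = 2 Re(a* b)/(|a|²+|b|²) with a = -5, b = -1.
a* b = 5, so ⟨σ_x⟩ = 10/26.

0.3846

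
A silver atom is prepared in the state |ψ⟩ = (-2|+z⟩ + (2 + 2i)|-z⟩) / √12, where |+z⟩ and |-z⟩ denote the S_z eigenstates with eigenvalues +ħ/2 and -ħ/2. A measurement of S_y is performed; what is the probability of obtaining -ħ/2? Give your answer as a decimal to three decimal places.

0.833

|-y⟩ = (|+z⟩ - i|-z⟩)/√2, so ⟨-y|ψ⟩ = (-4 + 2i) / (√2·√12).
P = |-4 + 2i|² / 24 = 20/24.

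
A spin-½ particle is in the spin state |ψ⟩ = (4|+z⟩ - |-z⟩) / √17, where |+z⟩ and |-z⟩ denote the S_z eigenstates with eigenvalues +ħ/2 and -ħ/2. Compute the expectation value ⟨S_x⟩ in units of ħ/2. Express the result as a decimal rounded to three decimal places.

⟨σ_x⟩ = 2 Re(a* b)/(|a|²+|b|²) with a = 4, b = -1.
a* b = -4, so ⟨σ_x⟩ = -8/17.
⟨S_x⟩ = (ħ/2)·⟨σ_x⟩.

-0.471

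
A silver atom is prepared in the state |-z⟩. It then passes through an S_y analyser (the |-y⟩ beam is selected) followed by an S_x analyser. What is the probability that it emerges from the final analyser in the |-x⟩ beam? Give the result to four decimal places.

0.2500

First analyser (S_y): from |-z⟩, P(|-y⟩) = 1/2.
After stage 1 the state is |-y⟩; P(|-x⟩) = |⟨-x|-y⟩|² = 1/2.
Joint probability = 1/2 × 1/2 = 0.2500.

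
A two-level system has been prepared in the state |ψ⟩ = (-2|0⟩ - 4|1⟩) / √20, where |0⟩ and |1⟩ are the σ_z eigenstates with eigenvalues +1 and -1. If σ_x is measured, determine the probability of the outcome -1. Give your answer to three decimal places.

0.100

|-x⟩ = (|0⟩ - |1⟩)/√2, so ⟨-x|ψ⟩ = (2) / (√2·√20).
P = |2|² / 40 = 4/40.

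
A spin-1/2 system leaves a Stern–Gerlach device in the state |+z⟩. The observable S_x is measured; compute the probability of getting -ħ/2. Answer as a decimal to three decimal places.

0.500

In the S_z basis, |+z⟩ = |↑⟩ and |-x⟩ = (|↑⟩ - |↓⟩)/√2.
|⟨-x|+z⟩|² = 1/2.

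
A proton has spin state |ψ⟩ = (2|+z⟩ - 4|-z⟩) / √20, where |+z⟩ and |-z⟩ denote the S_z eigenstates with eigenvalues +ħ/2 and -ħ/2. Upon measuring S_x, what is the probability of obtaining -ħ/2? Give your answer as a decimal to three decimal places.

0.900

|-x⟩ = (|+z⟩ - |-z⟩)/√2, so ⟨-x|ψ⟩ = (6) / (√2·√20).
P = |6|² / 40 = 36/40.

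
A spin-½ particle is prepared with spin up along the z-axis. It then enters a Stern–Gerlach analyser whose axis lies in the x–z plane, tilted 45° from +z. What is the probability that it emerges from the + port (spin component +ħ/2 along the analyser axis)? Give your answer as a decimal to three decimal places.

0.854

For spin-½, the probability of finding spin-up along an axis at angle θ to the initial spin direction is cos²(θ/2); spin-down is sin²(θ/2).
θ = 45°, so P = cos²(22.5°) ≈ 0.854.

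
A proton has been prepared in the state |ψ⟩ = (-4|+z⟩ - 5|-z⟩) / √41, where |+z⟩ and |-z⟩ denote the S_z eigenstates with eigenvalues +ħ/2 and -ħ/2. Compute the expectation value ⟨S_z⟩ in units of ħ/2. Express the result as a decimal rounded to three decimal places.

-0.220

⟨σ_z⟩ = |a|² - |b|² divided by |a|²+|b|², with a, b the |+z⟩, |-z⟩ amplitudes.
= (16 - 25)/41 = -9/41.
⟨S_z⟩ = (ħ/2)·⟨σ_z⟩.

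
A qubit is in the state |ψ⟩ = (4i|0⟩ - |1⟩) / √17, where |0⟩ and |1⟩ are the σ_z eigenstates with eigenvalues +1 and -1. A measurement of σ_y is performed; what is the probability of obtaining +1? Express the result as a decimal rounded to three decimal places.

|+y⟩ = (|0⟩ + i|1⟩)/√2, so ⟨+y|ψ⟩ = (5i) / (√2·√17).
P = |5i|² / 34 = 25/34.

0.735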